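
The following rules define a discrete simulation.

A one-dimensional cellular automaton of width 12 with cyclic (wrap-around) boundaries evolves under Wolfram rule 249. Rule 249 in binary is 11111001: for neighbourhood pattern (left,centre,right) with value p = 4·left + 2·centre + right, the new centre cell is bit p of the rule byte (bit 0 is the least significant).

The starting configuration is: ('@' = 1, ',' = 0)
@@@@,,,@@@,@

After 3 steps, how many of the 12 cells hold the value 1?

12

0) @@@@,,,@@@,@
1) @@@@@@,@@@@@
2) @@@@@@@@@@@@
3) @@@@@@@@@@@@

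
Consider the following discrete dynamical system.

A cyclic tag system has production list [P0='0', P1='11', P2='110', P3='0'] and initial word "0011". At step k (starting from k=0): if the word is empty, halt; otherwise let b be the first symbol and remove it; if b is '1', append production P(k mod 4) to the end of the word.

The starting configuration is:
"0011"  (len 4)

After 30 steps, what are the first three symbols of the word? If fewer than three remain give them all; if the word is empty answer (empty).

000

k=0  "0011"  (len 4)
k=1  "011"  (len 3)
k=2  "11"  (len 2)
k=3  "1110"  (len 4)
k=4  "1100"  (len 4)
k=5  "1000"  (len 4)
k=6  "00011"  (len 5)
k=7  "0011"  (len 4)
k=8  "011"  (len 3)
k=9  "11"  (len 2)
k=10  "111"  (len 3)
k=11  "11110"  (len 5)
k=12  "11100"  (len 5)
k=13  "11000"  (len 5)
k=14  "100011"  (len 6)
k=15  "00011110"  (len 8)
k=16  "0011110"  (len 7)
k=17  "011110"  (len 6)
k=18  "11110"  (len 5)
k=19  "1110110"  (len 7)
k=20  "1101100"  (len 7)
k=21  "1011000"  (len 7)
k=22  "01100011"  (len 8)
k=23  "1100011"  (len 7)
k=24  "1000110"  (len 7)
k=25  "0001100"  (len 7)
k=26  "001100"  (len 6)
k=27  "01100"  (len 5)
k=28  "1100"  (len 4)
k=29  "1000"  (len 4)
k=30  "00011"  (len 5)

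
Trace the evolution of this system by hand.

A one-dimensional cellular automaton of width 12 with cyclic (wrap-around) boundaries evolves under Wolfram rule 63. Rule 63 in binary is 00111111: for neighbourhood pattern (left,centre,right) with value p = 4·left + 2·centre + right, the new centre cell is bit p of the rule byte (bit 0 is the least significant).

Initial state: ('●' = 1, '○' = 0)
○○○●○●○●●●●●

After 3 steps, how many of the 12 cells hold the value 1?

[0] ○○○●○●○●●●●●
[1] ●●●●●●●●○○○○
[2] ●○○○○○○○●●●●
[3] ○●●●●●●●●○○○

8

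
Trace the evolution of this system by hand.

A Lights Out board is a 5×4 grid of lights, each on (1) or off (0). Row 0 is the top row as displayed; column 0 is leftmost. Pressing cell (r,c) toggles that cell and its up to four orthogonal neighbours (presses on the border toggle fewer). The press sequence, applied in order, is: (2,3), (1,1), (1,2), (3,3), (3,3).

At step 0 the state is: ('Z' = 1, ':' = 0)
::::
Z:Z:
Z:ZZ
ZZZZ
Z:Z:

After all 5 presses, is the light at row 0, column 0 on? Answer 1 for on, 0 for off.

k=0  ::::
Z:Z:
Z:ZZ
ZZZZ
Z:Z:
k=1  ::::
Z:ZZ
Z:::
ZZZ:
Z:Z:
k=2  :Z::
:Z:Z
ZZ::
ZZZ:
Z:Z:
k=3  :ZZ:
::Z:
ZZZ:
ZZZ:
Z:Z:
k=4  :ZZ:
::Z:
ZZZZ
ZZ:Z
Z:ZZ
k=5  :ZZ:
::Z:
ZZZ:
ZZZ:
Z:Z:

0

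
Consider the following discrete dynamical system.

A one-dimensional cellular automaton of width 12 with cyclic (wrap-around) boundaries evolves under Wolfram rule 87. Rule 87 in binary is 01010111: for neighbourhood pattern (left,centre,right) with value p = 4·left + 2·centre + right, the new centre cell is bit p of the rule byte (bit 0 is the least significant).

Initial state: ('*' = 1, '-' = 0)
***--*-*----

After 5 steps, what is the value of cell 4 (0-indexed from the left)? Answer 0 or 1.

k=0  ***--*-*----
k=1  --****-*****
k=2  **---*-----*
k=3  -**********-
k=4  *---------**
k=5  **********--

1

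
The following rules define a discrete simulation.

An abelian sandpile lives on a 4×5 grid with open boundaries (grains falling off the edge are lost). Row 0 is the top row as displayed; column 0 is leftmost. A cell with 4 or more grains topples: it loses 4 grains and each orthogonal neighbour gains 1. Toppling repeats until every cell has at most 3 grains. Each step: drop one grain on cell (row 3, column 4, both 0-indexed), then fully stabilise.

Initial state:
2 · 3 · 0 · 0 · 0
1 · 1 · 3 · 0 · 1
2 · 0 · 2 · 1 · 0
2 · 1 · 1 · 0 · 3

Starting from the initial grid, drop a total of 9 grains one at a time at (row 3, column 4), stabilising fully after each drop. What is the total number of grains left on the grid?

26

[0] 2 · 3 · 0 · 0 · 0
1 · 1 · 3 · 0 · 1
2 · 0 · 2 · 1 · 0
2 · 1 · 1 · 0 · 3
[1] 2 · 3 · 0 · 0 · 0
1 · 1 · 3 · 0 · 1
2 · 0 · 2 · 1 · 1
2 · 1 · 1 · 1 · 0
[2] 2 · 3 · 0 · 0 · 0
1 · 1 · 3 · 0 · 1
2 · 0 · 2 · 1 · 1
2 · 1 · 1 · 1 · 1
[3] 2 · 3 · 0 · 0 · 0
1 · 1 · 3 · 0 · 1
2 · 0 · 2 · 1 · 1
2 · 1 · 1 · 1 · 2
[4] 2 · 3 · 0 · 0 · 0
1 · 1 · 3 · 0 · 1
2 · 0 · 2 · 1 · 1
2 · 1 · 1 · 1 · 3
[5] 2 · 3 · 0 · 0 · 0
1 · 1 · 3 · 0 · 1
2 · 0 · 2 · 1 · 2
2 · 1 · 1 · 2 · 0
[6] 2 · 3 · 0 · 0 · 0
1 · 1 · 3 · 0 · 1
2 · 0 · 2 · 1 · 2
2 · 1 · 1 · 2 · 1
[7] 2 · 3 · 0 · 0 · 0
1 · 1 · 3 · 0 · 1
2 · 0 · 2 · 1 · 2
2 · 1 · 1 · 2 · 2
[8] 2 · 3 · 0 · 0 · 0
1 · 1 · 3 · 0 · 1
2 · 0 · 2 · 1 · 2
2 · 1 · 1 · 2 · 3
[9] 2 · 3 · 0 · 0 · 0
1 · 1 · 3 · 0 · 1
2 · 0 · 2 · 1 · 3
2 · 1 · 1 · 3 · 0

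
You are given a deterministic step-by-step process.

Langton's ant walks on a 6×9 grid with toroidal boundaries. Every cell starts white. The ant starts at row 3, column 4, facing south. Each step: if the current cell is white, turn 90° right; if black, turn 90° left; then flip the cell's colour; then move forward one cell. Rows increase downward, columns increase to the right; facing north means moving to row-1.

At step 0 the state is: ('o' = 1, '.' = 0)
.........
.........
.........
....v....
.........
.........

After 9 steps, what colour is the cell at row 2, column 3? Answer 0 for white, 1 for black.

1

t=0: .........
.........
.........
....v....
.........
.........
t=1: .........
.........
.........
...<o....
.........
.........
t=2: .........
.........
...^.....
...oo....
.........
.........
t=3: .........
.........
...o>....
...oo....
.........
.........
t=4: .........
.........
...oo....
...ov....
.........
.........
t=5: .........
.........
...oo....
...o.>...
.........
.........
t=6: .........
.........
...oo....
...o.o...
.....v...
.........
t=7: .........
.........
...oo....
...o.o...
....<o...
.........
t=8: .........
.........
...oo....
...o^o...
....oo...
.........
t=9: .........
.........
...oo....
...oo>...
....oo...
.........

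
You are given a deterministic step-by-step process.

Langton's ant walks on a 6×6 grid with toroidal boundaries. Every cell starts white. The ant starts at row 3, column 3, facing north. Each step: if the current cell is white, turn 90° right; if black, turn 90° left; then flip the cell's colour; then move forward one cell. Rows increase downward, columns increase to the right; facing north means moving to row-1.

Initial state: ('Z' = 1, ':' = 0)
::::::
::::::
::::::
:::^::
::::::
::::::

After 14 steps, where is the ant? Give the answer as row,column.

gen 0: ::::::
::::::
::::::
:::^::
::::::
::::::
gen 1: ::::::
::::::
::::::
:::Z>:
::::::
::::::
gen 2: ::::::
::::::
::::::
:::ZZ:
::::v:
::::::
gen 3: ::::::
::::::
::::::
:::ZZ:
:::<Z:
::::::
gen 4: ::::::
::::::
::::::
:::^Z:
:::ZZ:
::::::
gen 5: ::::::
::::::
::::::
::<:Z:
:::ZZ:
::::::
gen 6: ::::::
::::::
::^:::
::Z:Z:
:::ZZ:
::::::
gen 7: ::::::
::::::
::Z>::
::Z:Z:
:::ZZ:
::::::
gen 8: ::::::
::::::
::ZZ::
::ZvZ:
:::ZZ:
::::::
gen 9: ::::::
::::::
::ZZ::
::<ZZ:
:::ZZ:
::::::
gen 10: ::::::
::::::
::ZZ::
:::ZZ:
::vZZ:
::::::
gen 11: ::::::
::::::
::ZZ::
:::ZZ:
:<ZZZ:
::::::
gen 12: ::::::
::::::
::ZZ::
:^:ZZ:
:ZZZZ:
::::::
gen 13: ::::::
::::::
::ZZ::
:Z>ZZ:
:ZZZZ:
::::::
gen 14: ::::::
::::::
::ZZ::
:ZZZZ:
:ZvZZ:
::::::

4,2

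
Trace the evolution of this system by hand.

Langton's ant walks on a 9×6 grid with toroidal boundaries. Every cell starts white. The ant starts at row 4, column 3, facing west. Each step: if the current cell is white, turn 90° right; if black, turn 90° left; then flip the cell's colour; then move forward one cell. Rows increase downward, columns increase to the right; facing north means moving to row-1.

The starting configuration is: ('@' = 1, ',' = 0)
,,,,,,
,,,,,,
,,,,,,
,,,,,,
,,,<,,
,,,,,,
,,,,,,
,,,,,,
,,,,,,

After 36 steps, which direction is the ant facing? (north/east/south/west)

gen 0: ,,,,,,
,,,,,,
,,,,,,
,,,,,,
,,,<,,
,,,,,,
,,,,,,
,,,,,,
,,,,,,
gen 1: ,,,,,,
,,,,,,
,,,,,,
,,,^,,
,,,@,,
,,,,,,
,,,,,,
,,,,,,
,,,,,,
gen 2: ,,,,,,
,,,,,,
,,,,,,
,,,@>,
,,,@,,
,,,,,,
,,,,,,
,,,,,,
,,,,,,
gen 3: ,,,,,,
,,,,,,
,,,,,,
,,,@@,
,,,@v,
,,,,,,
,,,,,,
,,,,,,
,,,,,,
gen 4: ,,,,,,
,,,,,,
,,,,,,
,,,@@,
,,,<@,
,,,,,,
,,,,,,
,,,,,,
,,,,,,
gen 5: ,,,,,,
,,,,,,
,,,,,,
,,,@@,
,,,,@,
,,,v,,
,,,,,,
,,,,,,
,,,,,,
gen 6: ,,,,,,
,,,,,,
,,,,,,
,,,@@,
,,,,@,
,,<@,,
,,,,,,
,,,,,,
,,,,,,
gen 7: ,,,,,,
,,,,,,
,,,,,,
,,,@@,
,,^,@,
,,@@,,
,,,,,,
,,,,,,
,,,,,,
gen 8: ,,,,,,
,,,,,,
,,,,,,
,,,@@,
,,@>@,
,,@@,,
,,,,,,
,,,,,,
,,,,,,
gen 9: ,,,,,,
,,,,,,
,,,,,,
,,,@@,
,,@@@,
,,@v,,
,,,,,,
,,,,,,
,,,,,,
gen 10: ,,,,,,
,,,,,,
,,,,,,
,,,@@,
,,@@@,
,,@,>,
,,,,,,
,,,,,,
,,,,,,
gen 11: ,,,,,,
,,,,,,
,,,,,,
,,,@@,
,,@@@,
,,@,@,
,,,,v,
,,,,,,
,,,,,,
gen 12: ,,,,,,
,,,,,,
,,,,,,
,,,@@,
,,@@@,
,,@,@,
,,,<@,
,,,,,,
,,,,,,
gen 13: ,,,,,,
,,,,,,
,,,,,,
,,,@@,
,,@@@,
,,@^@,
,,,@@,
,,,,,,
,,,,,,
gen 14: ,,,,,,
,,,,,,
,,,,,,
,,,@@,
,,@@@,
,,@@>,
,,,@@,
,,,,,,
,,,,,,
gen 15: ,,,,,,
,,,,,,
,,,,,,
,,,@@,
,,@@^,
,,@@,,
,,,@@,
,,,,,,
,,,,,,
gen 16: ,,,,,,
,,,,,,
,,,,,,
,,,@@,
,,@<,,
,,@@,,
,,,@@,
,,,,,,
,,,,,,
gen 17: ,,,,,,
,,,,,,
,,,,,,
,,,@@,
,,@,,,
,,@v,,
,,,@@,
,,,,,,
,,,,,,
gen 18: ,,,,,,
,,,,,,
,,,,,,
,,,@@,
,,@,,,
,,@,>,
,,,@@,
,,,,,,
,,,,,,
gen 19: ,,,,,,
,,,,,,
,,,,,,
,,,@@,
,,@,,,
,,@,@,
,,,@v,
,,,,,,
,,,,,,
gen 20: ,,,,,,
,,,,,,
,,,,,,
,,,@@,
,,@,,,
,,@,@,
,,,@,>
,,,,,,
,,,,,,
gen 21: ,,,,,,
,,,,,,
,,,,,,
,,,@@,
,,@,,,
,,@,@,
,,,@,@
,,,,,v
,,,,,,
gen 22: ,,,,,,
,,,,,,
,,,,,,
,,,@@,
,,@,,,
,,@,@,
,,,@,@
,,,,<@
,,,,,,
gen 23: ,,,,,,
,,,,,,
,,,,,,
,,,@@,
,,@,,,
,,@,@,
,,,@^@
,,,,@@
,,,,,,
gen 24: ,,,,,,
,,,,,,
,,,,,,
,,,@@,
,,@,,,
,,@,@,
,,,@@>
,,,,@@
,,,,,,
gen 25: ,,,,,,
,,,,,,
,,,,,,
,,,@@,
,,@,,,
,,@,@^
,,,@@,
,,,,@@
,,,,,,
gen 26: ,,,,,,
,,,,,,
,,,,,,
,,,@@,
,,@,,,
>,@,@@
,,,@@,
,,,,@@
,,,,,,
gen 27: ,,,,,,
,,,,,,
,,,,,,
,,,@@,
,,@,,,
@,@,@@
v,,@@,
,,,,@@
,,,,,,
gen 28: ,,,,,,
,,,,,,
,,,,,,
,,,@@,
,,@,,,
@,@,@@
@,,@@<
,,,,@@
,,,,,,
gen 29: ,,,,,,
,,,,,,
,,,,,,
,,,@@,
,,@,,,
@,@,@^
@,,@@@
,,,,@@
,,,,,,
gen 30: ,,,,,,
,,,,,,
,,,,,,
,,,@@,
,,@,,,
@,@,<,
@,,@@@
,,,,@@
,,,,,,
gen 31: ,,,,,,
,,,,,,
,,,,,,
,,,@@,
,,@,,,
@,@,,,
@,,@v@
,,,,@@
,,,,,,
gen 32: ,,,,,,
,,,,,,
,,,,,,
,,,@@,
,,@,,,
@,@,,,
@,,@,>
,,,,@@
,,,,,,
gen 33: ,,,,,,
,,,,,,
,,,,,,
,,,@@,
,,@,,,
@,@,,^
@,,@,,
,,,,@@
,,,,,,
gen 34: ,,,,,,
,,,,,,
,,,,,,
,,,@@,
,,@,,,
>,@,,@
@,,@,,
,,,,@@
,,,,,,
gen 35: ,,,,,,
,,,,,,
,,,,,,
,,,@@,
^,@,,,
,,@,,@
@,,@,,
,,,,@@
,,,,,,
gen 36: ,,,,,,
,,,,,,
,,,,,,
,,,@@,
@>@,,,
,,@,,@
@,,@,,
,,,,@@
,,,,,,

east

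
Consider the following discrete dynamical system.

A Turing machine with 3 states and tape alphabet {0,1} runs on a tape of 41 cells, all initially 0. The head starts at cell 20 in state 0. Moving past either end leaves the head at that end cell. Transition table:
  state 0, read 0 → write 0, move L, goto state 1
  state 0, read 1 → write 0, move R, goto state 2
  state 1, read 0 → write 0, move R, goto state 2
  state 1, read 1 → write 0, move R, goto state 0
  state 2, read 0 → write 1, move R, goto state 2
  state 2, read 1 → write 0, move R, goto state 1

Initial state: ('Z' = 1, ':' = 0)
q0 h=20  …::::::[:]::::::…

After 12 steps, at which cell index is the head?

30

k=0  q0 h=20  …::::::[:]::::::…
k=1  q1 h=19  …::::::[:]::::::…
k=2  q2 h=20  …::::::[:]::::::…
k=3  q2 h=21  …:::::Z[:]::::::…
k=4  q2 h=22  …::::ZZ[:]::::::…
k=5  q2 h=23  …:::ZZZ[:]::::::…
k=6  q2 h=24  …::ZZZZ[:]::::::…
k=7  q2 h=25  …:ZZZZZ[:]::::::…
k=8  q2 h=26  …ZZZZZZ[:]::::::…
k=9  q2 h=27  …ZZZZZZ[:]::::::…
k=10  q2 h=28  …ZZZZZZ[:]::::::…
k=11  q2 h=29  …ZZZZZZ[:]::::::…
k=12  q2 h=30  …ZZZZZZ[:]::::::…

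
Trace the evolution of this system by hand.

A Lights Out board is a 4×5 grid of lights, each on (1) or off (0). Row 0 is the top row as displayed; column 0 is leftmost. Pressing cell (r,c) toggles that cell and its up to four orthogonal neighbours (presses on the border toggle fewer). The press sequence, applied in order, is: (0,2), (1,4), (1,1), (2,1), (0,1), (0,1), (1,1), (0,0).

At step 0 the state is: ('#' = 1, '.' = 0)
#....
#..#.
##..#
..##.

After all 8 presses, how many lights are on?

10

[0] #....
#..#.
##..#
..##.
[1] ####.
#.##.
##..#
..##.
[2] #####
#.#.#
##...
..##.
[3] #.###
.#..#
#....
..##.
[4] #.###
....#
.##..
.###.
[5] .#.##
.#..#
.##..
.###.
[6] #.###
....#
.##..
.###.
[7] #####
###.#
..#..
.###.
[8] ..###
.##.#
..#..
.###.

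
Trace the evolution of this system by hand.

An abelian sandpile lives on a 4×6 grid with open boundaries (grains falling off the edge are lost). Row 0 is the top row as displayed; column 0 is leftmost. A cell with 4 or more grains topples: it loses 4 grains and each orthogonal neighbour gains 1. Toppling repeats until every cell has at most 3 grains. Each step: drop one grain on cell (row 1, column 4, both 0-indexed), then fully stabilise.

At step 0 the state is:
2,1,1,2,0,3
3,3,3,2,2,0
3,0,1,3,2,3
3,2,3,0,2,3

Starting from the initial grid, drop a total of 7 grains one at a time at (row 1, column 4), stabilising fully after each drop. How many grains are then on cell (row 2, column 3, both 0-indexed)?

1

k=0  2,1,1,2,0,3
3,3,3,2,2,0
3,0,1,3,2,3
3,2,3,0,2,3
k=1  2,1,1,2,0,3
3,3,3,2,3,0
3,0,1,3,2,3
3,2,3,0,2,3
k=2  2,1,1,2,1,3
3,3,3,3,0,1
3,0,1,3,3,3
3,2,3,0,2,3
k=3  2,1,1,2,1,3
3,3,3,3,1,1
3,0,1,3,3,3
3,2,3,0,2,3
k=4  2,1,1,2,1,3
3,3,3,3,2,1
3,0,1,3,3,3
3,2,3,0,2,3
k=5  2,1,1,2,1,3
3,3,3,3,3,1
3,0,1,3,3,3
3,2,3,0,2,3
k=6  3,2,2,3,2,3
1,1,1,2,2,3
1,2,3,1,3,1
0,3,3,2,0,1
k=7  3,2,2,3,2,3
1,1,1,2,3,3
1,2,3,1,3,1
0,3,3,2,0,1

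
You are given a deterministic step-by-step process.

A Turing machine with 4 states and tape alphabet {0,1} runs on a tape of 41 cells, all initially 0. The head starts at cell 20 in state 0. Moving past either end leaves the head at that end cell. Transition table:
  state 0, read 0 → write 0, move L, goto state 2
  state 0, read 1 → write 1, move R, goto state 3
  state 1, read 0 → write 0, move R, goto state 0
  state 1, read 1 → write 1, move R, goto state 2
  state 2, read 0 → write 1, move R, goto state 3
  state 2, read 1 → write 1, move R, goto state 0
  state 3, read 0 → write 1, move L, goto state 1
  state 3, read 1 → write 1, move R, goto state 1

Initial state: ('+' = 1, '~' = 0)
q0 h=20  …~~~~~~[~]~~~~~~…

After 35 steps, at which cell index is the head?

gen 0: q0 h=20  …~~~~~~[~]~~~~~~…
gen 1: q2 h=19  …~~~~~~[~]~~~~~~…
gen 2: q3 h=20  …~~~~~+[~]~~~~~~…
gen 3: q1 h=19  …~~~~~~[+]+~~~~~…
gen 4: q2 h=20  …~~~~~+[+]~~~~~~…
gen 5: q0 h=21  …~~~~++[~]~~~~~~…
gen 6: q2 h=20  …~~~~~+[+]~~~~~~…
gen 7: q0 h=21  …~~~~++[~]~~~~~~…
gen 8: q2 h=20  …~~~~~+[+]~~~~~~…
gen 9: q0 h=21  …~~~~++[~]~~~~~~…
gen 10: q2 h=20  …~~~~~+[+]~~~~~~…
gen 11: q0 h=21  …~~~~++[~]~~~~~~…
gen 12: q2 h=20  …~~~~~+[+]~~~~~~…
gen 13: q0 h=21  …~~~~++[~]~~~~~~…
gen 14: q2 h=20  …~~~~~+[+]~~~~~~…
gen 15: q0 h=21  …~~~~++[~]~~~~~~…
gen 16: q2 h=20  …~~~~~+[+]~~~~~~…
gen 17: q0 h=21  …~~~~++[~]~~~~~~…
gen 18: q2 h=20  …~~~~~+[+]~~~~~~…
gen 19: q0 h=21  …~~~~++[~]~~~~~~…
gen 20: q2 h=20  …~~~~~+[+]~~~~~~…
gen 21: q0 h=21  …~~~~++[~]~~~~~~…
gen 22: q2 h=20  …~~~~~+[+]~~~~~~…
gen 23: q0 h=21  …~~~~++[~]~~~~~~…
gen 24: q2 h=20  …~~~~~+[+]~~~~~~…
gen 25: q0 h=21  …~~~~++[~]~~~~~~…
gen 26: q2 h=20  …~~~~~+[+]~~~~~~…
gen 27: q0 h=21  …~~~~++[~]~~~~~~…
gen 28: q2 h=20  …~~~~~+[+]~~~~~~…
gen 29: q0 h=21  …~~~~++[~]~~~~~~…
gen 30: q2 h=20  …~~~~~+[+]~~~~~~…
gen 31: q0 h=21  …~~~~++[~]~~~~~~…
gen 32: q2 h=20  …~~~~~+[+]~~~~~~…
gen 33: q0 h=21  …~~~~++[~]~~~~~~…
gen 34: q2 h=20  …~~~~~+[+]~~~~~~…
gen 35: q0 h=21  …~~~~++[~]~~~~~~…

21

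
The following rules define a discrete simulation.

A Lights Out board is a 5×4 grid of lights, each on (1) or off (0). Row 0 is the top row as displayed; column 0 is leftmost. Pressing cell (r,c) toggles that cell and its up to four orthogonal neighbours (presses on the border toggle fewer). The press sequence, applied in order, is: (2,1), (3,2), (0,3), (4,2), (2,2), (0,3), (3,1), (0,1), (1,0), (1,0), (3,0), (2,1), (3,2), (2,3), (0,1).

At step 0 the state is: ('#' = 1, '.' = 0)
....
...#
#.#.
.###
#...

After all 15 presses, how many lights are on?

5

[0] ....
...#
#.#.
.###
#...
[1] ....
.#.#
.#..
..##
#...
[2] ....
.#.#
.##.
.#..
#.#.
[3] ..##
.#..
.##.
.#..
#.#.
[4] ..##
.#..
.##.
.##.
##.#
[5] ..##
.##.
...#
.#..
##.#
[6] ....
.###
...#
.#..
##.#
[7] ....
.###
.#.#
#.#.
#..#
[8] ###.
..##
.#.#
#.#.
#..#
[9] .##.
####
##.#
#.#.
#..#
[10] ###.
..##
.#.#
#.#.
#..#
[11] ###.
..##
##.#
.##.
...#
[12] ###.
.###
..##
..#.
...#
[13] ###.
.###
...#
.#.#
..##
[14] ###.
.##.
..#.
.#..
..##
[15] ....
..#.
..#.
.#..
..##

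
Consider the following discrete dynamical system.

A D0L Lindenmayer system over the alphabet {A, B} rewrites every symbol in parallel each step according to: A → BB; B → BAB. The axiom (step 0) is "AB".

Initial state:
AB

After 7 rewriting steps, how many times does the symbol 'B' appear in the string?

gen 0: AB
gen 1: BBBAB
gen 2: BABBABBABBBBAB
gen 3: BABBBBABBABBBBABBABBBBABBABBABBABBBBAB
gen 4: BABBBBABBABBABBABBBBABBABBBBABBABBABBABBBBABBABBBBABBABBABBABBBBABBABBBBABBABBBBABBABBBBABBABBABBABBBBAB
gen 5: BABBBBABBABBABBABBBBABBABBBBABBABBBBABBABBBBABBABBABBABBBB…BBBBABBABBABBABBBBABBABBBBABBABBBBABBABBBBABBABBABBABBBBAB  (len 284)
gen 6: BABBBBABBABBABBABBBBABBABBBBABBABBBBABBABBBBABBABBABBABBBB…BBBBABBABBABBABBBBABBABBBBABBABBBBABBABBBBABBABBABBABBBBAB  (len 776)
gen 7: BABBBBABBABBABBABBBBABBABBBBABBABBBBABBABBBBABBABBABBABBBB…BBBBABBABBABBABBBBABBABBBBABBABBBBABBABBBBABBABBABBABBBBAB  (len 2120)

1552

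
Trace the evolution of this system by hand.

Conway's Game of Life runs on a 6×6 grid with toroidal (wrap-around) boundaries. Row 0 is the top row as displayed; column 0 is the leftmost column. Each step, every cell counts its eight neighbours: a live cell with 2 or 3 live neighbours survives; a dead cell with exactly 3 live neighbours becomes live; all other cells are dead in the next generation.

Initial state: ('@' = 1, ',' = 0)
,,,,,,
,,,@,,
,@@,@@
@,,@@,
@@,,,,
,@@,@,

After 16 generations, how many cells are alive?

3

0) ,,,,,,
,,,@,,
,@@,@@
@,,@@,
@@,,,,
,@@,@,
1) ,,@@,,
,,@@@,
@@@,,@
,,,@@,
@,,,@,
@@@,,,
2) ,,,,@,
@,,,@@
@@,,,@
,,@@@,
@,@,@,
@,@,,@
3) ,@,@@,
,@,,@,
,@@,,,
,,@,@,
@,@,@,
@,,,@,
4) @@@@@,
@@,,@,
,@@,,,
,,@,,@
,,,,@,
@,@,@,
5) ,,,,@,
,,,,@,
,,@@,@
,@@@,,
,@,,@,
@,@,@,
6) ,,,,@,
,,,,@@
,@,,,,
@@,,,,
@,,,@@
,@,,@,
7) ,,,@@,
,,,,@@
,@,,,@
,@,,,,
,,,,@,
@,,@@,
8) ,,,,,,
@,,@,@
,,,,@@
@,,,,,
,,,@@@
,,,,,,
9) ,,,,,,
@,,,,@
,,,,@,
@,,@,,
,,,,@@
,,,,@,
10) ,,,,,@
,,,,,@
@,,,@,
,,,@,,
,,,@@@
,,,,@@
11) @,,,,@
@,,,@@
,,,,@@
,,,@,,
,,,@,@
@,,@,,
12) ,@,,,,
,,,,,,
@,,@,,
,,,@,@
,,@@,,
@,,,,,
13) ,,,,,,
,,,,,,
,,,,@,
,,,@,,
,,@@@,
,@@,,,
14) ,,,,,,
,,,,,,
,,,,,,
,,@,,,
,@,,@,
,@@,,,
15) ,,,,,,
,,,,,,
,,,,,,
,,,,,,
,@,@,,
,@@,,,
16) ,,,,,,
,,,,,,
,,,,,,
,,,,,,
,@,,,,
,@@,,,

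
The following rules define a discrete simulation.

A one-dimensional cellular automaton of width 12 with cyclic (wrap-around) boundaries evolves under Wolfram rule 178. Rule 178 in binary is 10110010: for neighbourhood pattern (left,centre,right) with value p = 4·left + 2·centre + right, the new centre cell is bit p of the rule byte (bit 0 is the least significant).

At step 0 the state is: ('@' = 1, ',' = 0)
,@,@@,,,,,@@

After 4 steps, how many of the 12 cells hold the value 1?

7

0) ,@,@@,,,,,@@
1) @,@,,@,,,@,,
2) ,@,@@,@,@,@@
3) @,@,,@,@,@,,
4) ,@,@@,@,@,@@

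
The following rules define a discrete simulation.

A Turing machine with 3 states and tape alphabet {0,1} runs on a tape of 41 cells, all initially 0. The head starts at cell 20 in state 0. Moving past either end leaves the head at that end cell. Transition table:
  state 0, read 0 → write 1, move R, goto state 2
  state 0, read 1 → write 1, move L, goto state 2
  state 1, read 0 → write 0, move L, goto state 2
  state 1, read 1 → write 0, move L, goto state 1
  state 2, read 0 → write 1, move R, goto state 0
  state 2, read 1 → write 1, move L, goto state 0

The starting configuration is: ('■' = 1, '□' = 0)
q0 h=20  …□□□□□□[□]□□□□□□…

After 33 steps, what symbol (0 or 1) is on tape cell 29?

step 0: q0 h=20  …□□□□□□[□]□□□□□□…
step 1: q2 h=21  …□□□□□■[□]□□□□□□…
step 2: q0 h=22  …□□□□■■[□]□□□□□□…
step 3: q2 h=23  …□□□■■■[□]□□□□□□…
step 4: q0 h=24  …□□■■■■[□]□□□□□□…
step 5: q2 h=25  …□■■■■■[□]□□□□□□…
step 6: q0 h=26  …■■■■■■[□]□□□□□□…
step 7: q2 h=27  …■■■■■■[□]□□□□□□…
step 8: q0 h=28  …■■■■■■[□]□□□□□□…
step 9: q2 h=29  …■■■■■■[□]□□□□□□…
step 10: q0 h=30  …■■■■■■[□]□□□□□□…
step 11: q2 h=31  …■■■■■■[□]□□□□□□…
step 12: q0 h=32  …■■■■■■[□]□□□□□□…
step 13: q2 h=33  …■■■■■■[□]□□□□□□…
step 14: q0 h=34  …■■■■■■[□]□□□□□□|
step 15: q2 h=35  …■■■■■■[□]□□□□□|
step 16: q0 h=36  …■■■■■■[□]□□□□|
step 17: q2 h=37  …■■■■■■[□]□□□|
step 18: q0 h=38  …■■■■■■[□]□□|
step 19: q2 h=39  …■■■■■■[□]□|
step 20: q0 h=40  …■■■■■■[□]|
step 21: q2 h=40  …■■■■■■[■]|
step 22: q0 h=39  …■■■■■■[■]■|
step 23: q2 h=38  …■■■■■■[■]■■|
step 24: q0 h=37  …■■■■■■[■]■■■|
step 25: q2 h=36  …■■■■■■[■]■■■■|
step 26: q0 h=35  …■■■■■■[■]■■■■■|
step 27: q2 h=34  …■■■■■■[■]■■■■■■|
step 28: q0 h=33  …■■■■■■[■]■■■■■■…
step 29: q2 h=32  …■■■■■■[■]■■■■■■…
step 30: q0 h=31  …■■■■■■[■]■■■■■■…
step 31: q2 h=30  …■■■■■■[■]■■■■■■…
step 32: q0 h=29  …■■■■■■[■]■■■■■■…
step 33: q2 h=28  …■■■■■■[■]■■■■■■…

1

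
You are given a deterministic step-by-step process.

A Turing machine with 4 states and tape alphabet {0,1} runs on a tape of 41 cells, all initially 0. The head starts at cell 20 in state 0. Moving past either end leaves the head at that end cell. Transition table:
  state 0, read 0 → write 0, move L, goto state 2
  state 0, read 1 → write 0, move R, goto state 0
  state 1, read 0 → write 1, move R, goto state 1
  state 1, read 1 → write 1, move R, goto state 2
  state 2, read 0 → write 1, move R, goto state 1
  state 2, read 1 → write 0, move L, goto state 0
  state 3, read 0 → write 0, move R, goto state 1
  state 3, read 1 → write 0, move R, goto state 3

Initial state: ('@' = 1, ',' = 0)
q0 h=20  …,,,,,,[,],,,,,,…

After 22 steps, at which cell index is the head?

40

k=0  q0 h=20  …,,,,,,[,],,,,,,…
k=1  q2 h=19  …,,,,,,[,],,,,,,…
k=2  q1 h=20  …,,,,,@[,],,,,,,…
k=3  q1 h=21  …,,,,@@[,],,,,,,…
k=4  q1 h=22  …,,,@@@[,],,,,,,…
k=5  q1 h=23  …,,@@@@[,],,,,,,…
k=6  q1 h=24  …,@@@@@[,],,,,,,…
k=7  q1 h=25  …@@@@@@[,],,,,,,…
k=8  q1 h=26  …@@@@@@[,],,,,,,…
k=9  q1 h=27  …@@@@@@[,],,,,,,…
k=10  q1 h=28  …@@@@@@[,],,,,,,…
k=11  q1 h=29  …@@@@@@[,],,,,,,…
k=12  q1 h=30  …@@@@@@[,],,,,,,…
k=13  q1 h=31  …@@@@@@[,],,,,,,…
k=14  q1 h=32  …@@@@@@[,],,,,,,…
k=15  q1 h=33  …@@@@@@[,],,,,,,…
k=16  q1 h=34  …@@@@@@[,],,,,,,|
k=17  q1 h=35  …@@@@@@[,],,,,,|
k=18  q1 h=36  …@@@@@@[,],,,,|
k=19  q1 h=37  …@@@@@@[,],,,|
k=20  q1 h=38  …@@@@@@[,],,|
k=21  q1 h=39  …@@@@@@[,],|
k=22  q1 h=40  …@@@@@@[,]|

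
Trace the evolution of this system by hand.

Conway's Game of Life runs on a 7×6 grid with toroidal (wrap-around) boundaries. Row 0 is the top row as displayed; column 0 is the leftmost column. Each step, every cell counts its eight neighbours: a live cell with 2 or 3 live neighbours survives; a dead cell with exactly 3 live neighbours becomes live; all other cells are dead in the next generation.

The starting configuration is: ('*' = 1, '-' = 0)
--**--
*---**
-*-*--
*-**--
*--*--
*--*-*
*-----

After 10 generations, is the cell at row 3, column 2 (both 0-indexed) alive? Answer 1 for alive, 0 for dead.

0) --**--
*---**
-*-*--
*-**--
*--*--
*--*-*
*-----
1) **-**-
**--**
-*-*--
*--**-
*--*--
**--**
******
2) ------
------
-*-*--
**-***
--**--
------
------
3) ------
------
-*-*-*
**---*
****-*
------
------
4) ------
------
-**-**
---*--
--*-**
***---
------
5) ------
------
--***-
**----
*-*-**
****-*
-*----
6) ------
---*--
-***--
*-----
----*-
---*--
-*----
7) ------
---*--
-***--
-***--
------
------
------
8) ------
---*--
-*--*-
-*-*--
--*---
------
------
9) ------
------
---**-
-*-*--
--*---
------
------
10) ------
------
--***-
---**-
--*---
------
------

0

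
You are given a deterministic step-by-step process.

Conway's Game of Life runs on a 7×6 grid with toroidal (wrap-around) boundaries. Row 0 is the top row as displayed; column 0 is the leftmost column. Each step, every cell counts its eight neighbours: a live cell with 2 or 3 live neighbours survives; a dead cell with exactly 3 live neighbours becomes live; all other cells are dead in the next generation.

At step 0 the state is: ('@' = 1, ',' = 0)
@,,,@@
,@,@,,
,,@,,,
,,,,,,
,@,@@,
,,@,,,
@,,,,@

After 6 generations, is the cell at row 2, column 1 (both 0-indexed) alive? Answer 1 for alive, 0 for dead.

0

[0] @,,,@@
,@,@,,
,,@,,,
,,,,,,
,@,@@,
,,@,,,
@,,,,@
[1] ,@,,@,
@@@@@@
,,@,,,
,,@@,,
,,@@,,
@@@@@@
@@,,@,
[2] ,,,,,,
@,,,@@
@,,,,@
,@,,,,
@,,,,@
,,,,,,
,,,,,,
[3] ,,,,,@
@,,,@,
,@,,@,
,@,,,,
@,,,,,
,,,,,,
,,,,,,
[4] ,,,,,@
@,,,@,
@@,,,@
@@,,,,
,,,,,,
,,,,,,
,,,,,,
[5] ,,,,,@
,@,,@,
,,,,,,
,@,,,@
,,,,,,
,,,,,,
,,,,,,
[6] ,,,,,,
,,,,,,
@,,,,,
,,,,,,
,,,,,,
,,,,,,
,,,,,,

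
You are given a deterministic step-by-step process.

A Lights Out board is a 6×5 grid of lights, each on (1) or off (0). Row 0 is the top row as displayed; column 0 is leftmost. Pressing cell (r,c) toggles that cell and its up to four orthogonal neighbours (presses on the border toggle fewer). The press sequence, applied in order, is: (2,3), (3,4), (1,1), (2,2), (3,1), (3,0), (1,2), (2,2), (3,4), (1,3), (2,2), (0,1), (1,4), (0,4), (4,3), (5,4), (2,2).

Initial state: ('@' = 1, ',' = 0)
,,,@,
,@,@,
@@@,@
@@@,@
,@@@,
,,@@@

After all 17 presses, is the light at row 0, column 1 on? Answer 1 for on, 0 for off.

0

[0] ,,,@,
,@,@,
@@@,@
@@@,@
,@@@,
,,@@@
[1] ,,,@,
,@,,,
@@,@,
@@@@@
,@@@,
,,@@@
[2] ,,,@,
,@,,,
@@,@@
@@@,,
,@@@@
,,@@@
[3] ,@,@,
@,@,,
@,,@@
@@@,,
,@@@@
,,@@@
[4] ,@,@,
@,,,,
@@@,@
@@,,,
,@@@@
,,@@@
[5] ,@,@,
@,,,,
@,@,@
,,@,,
,,@@@
,,@@@
[6] ,@,@,
@,,,,
,,@,@
@@@,,
@,@@@
,,@@@
[7] ,@@@,
@@@@,
,,,,@
@@@,,
@,@@@
,,@@@
[8] ,@@@,
@@,@,
,@@@@
@@,,,
@,@@@
,,@@@
[9] ,@@@,
@@,@,
,@@@,
@@,@@
@,@@,
,,@@@
[10] ,@@,,
@@@,@
,@@,,
@@,@@
@,@@,
,,@@@
[11] ,@@,,
@@,,@
,,,@,
@@@@@
@,@@,
,,@@@
[12] @,,,,
@,,,@
,,,@,
@@@@@
@,@@,
,,@@@
[13] @,,,@
@,,@,
,,,@@
@@@@@
@,@@,
,,@@@
[14] @,,@,
@,,@@
,,,@@
@@@@@
@,@@,
,,@@@
[15] @,,@,
@,,@@
,,,@@
@@@,@
@,,,@
,,@,@
[16] @,,@,
@,,@@
,,,@@
@@@,@
@,,,,
,,@@,
[17] @,,@,
@,@@@
,@@,@
@@,,@
@,,,,
,,@@,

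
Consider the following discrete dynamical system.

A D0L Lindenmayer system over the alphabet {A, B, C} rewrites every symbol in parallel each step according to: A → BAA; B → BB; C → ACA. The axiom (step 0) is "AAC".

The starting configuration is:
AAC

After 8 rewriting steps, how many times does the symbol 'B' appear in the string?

0) AAC
1) BAABAAACA
2) BBBAABAABBBAABAABAAACABAA
3) BBBBBBBAABAABBBAABAABBBBBBBAABAABBBAABAABBBAABAABAAACABAABBBAABAA
4) BBBBBBBBBBBBBBBAABAABBBAABAABBBBBBBAABAABBBAABAABBBBBBBBBB…AABAABBBAABAABBBAABAABAAACABAABBBAABAABBBBBBBAABAABBBAABAA  (len 161)
5) BBBBBBBBBBBBBBBBBBBBBBBBBBBBBBBAABAABBBAABAABBBBBBBAABAABB…AABBBAABAABBBBBBBBBBBBBBBAABAABBBAABAABBBBBBBAABAABBBAABAA  (len 385)
6) BBBBBBBBBBBBBBBBBBBBBBBBBBBBBBBBBBBBBBBBBBBBBBBBBBBBBBBBBB…AABBBAABAABBBBBBBBBBBBBBBAABAABBBAABAABBBBBBBAABAABBBAABAA  (len 897)
7) BBBBBBBBBBBBBBBBBBBBBBBBBBBBBBBBBBBBBBBBBBBBBBBBBBBBBBBBBB…AABBBAABAABBBBBBBBBBBBBBBAABAABBBAABAABBBBBBBAABAABBBAABAA  (len 2049)
8) BBBBBBBBBBBBBBBBBBBBBBBBBBBBBBBBBBBBBBBBBBBBBBBBBBBBBBBBBB…AABBBAABAABBBBBBBBBBBBBBBAABAABBBAABAABBBBBBBAABAABBBAABAA  (len 4609)

3586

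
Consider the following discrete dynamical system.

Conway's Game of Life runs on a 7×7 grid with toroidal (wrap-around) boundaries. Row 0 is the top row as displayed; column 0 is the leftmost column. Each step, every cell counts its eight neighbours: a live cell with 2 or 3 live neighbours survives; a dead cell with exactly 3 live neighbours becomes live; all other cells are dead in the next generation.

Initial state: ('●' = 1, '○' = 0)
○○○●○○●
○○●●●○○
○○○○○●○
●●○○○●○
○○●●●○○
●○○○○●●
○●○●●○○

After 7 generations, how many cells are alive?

gen 0: ○○○●○○●
○○●●●○○
○○○○○●○
●●○○○●○
○○●●●○○
●○○○○●●
○●○●●○○
gen 1: ○○○○○●○
○○●●●●○
○●●●○●●
○●●●○●●
○○●●●○○
●●○○○●●
○○●●●○○
gen 2: ○○○○○●○
○●○○○○○
○○○○○○○
○○○○○○●
○○○○○○○
●●○○○●●
●●●●●○○
gen 3: ●○○●●○○
○○○○○○○
○○○○○○○
○○○○○○○
○○○○○●○
○○○●●●●
○○●●●○○
gen 4: ○○●○●○○
○○○○○○○
○○○○○○○
○○○○○○○
○○○○○●●
○○●○○○●
○○●○○○●
gen 5: ○○○●○○○
○○○○○○○
○○○○○○○
○○○○○○○
○○○○○●●
●○○○○○●
○●●○○●○
gen 6: ○○●○○○○
○○○○○○○
○○○○○○○
○○○○○○○
●○○○○●●
●●○○○○○
●●●○○○●
gen 7: ●○●○○○○
○○○○○○○
○○○○○○○
○○○○○○●
●●○○○○●
○○●○○●○
○○●○○○●

10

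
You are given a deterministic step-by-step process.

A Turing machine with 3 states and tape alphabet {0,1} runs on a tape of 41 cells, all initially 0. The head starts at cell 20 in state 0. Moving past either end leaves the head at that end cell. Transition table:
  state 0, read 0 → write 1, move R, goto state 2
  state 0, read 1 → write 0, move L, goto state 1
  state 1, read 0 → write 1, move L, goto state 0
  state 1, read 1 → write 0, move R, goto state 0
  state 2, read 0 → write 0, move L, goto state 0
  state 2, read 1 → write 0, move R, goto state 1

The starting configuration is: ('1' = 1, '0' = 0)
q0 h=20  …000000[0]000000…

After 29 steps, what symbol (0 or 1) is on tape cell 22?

gen 0: q0 h=20  …000000[0]000000…
gen 1: q2 h=21  …000001[0]000000…
gen 2: q0 h=20  …000000[1]000000…
gen 3: q1 h=19  …000000[0]000000…
gen 4: q0 h=18  …000000[0]100000…
gen 5: q2 h=19  …000001[1]000000…
gen 6: q1 h=20  …000010[0]000000…
gen 7: q0 h=19  …000001[0]100000…
gen 8: q2 h=20  …000011[1]000000…
gen 9: q1 h=21  …000110[0]000000…
gen 10: q0 h=20  …000011[0]100000…
gen 11: q2 h=21  …000111[1]000000…
gen 12: q1 h=22  …001110[0]000000…
gen 13: q0 h=21  …000111[0]100000…
gen 14: q2 h=22  …001111[1]000000…
gen 15: q1 h=23  …011110[0]000000…
gen 16: q0 h=22  …001111[0]100000…
gen 17: q2 h=23  …011111[1]000000…
gen 18: q1 h=24  …111110[0]000000…
gen 19: q0 h=23  …011111[0]100000…
gen 20: q2 h=24  …111111[1]000000…
gen 21: q1 h=25  …111110[0]000000…
gen 22: q0 h=24  …111111[0]100000…
gen 23: q2 h=25  …111111[1]000000…
gen 24: q1 h=26  …111110[0]000000…
gen 25: q0 h=25  …111111[0]100000…
gen 26: q2 h=26  …111111[1]000000…
gen 27: q1 h=27  …111110[0]000000…
gen 28: q0 h=26  …111111[0]100000…
gen 29: q2 h=27  …111111[1]000000…

1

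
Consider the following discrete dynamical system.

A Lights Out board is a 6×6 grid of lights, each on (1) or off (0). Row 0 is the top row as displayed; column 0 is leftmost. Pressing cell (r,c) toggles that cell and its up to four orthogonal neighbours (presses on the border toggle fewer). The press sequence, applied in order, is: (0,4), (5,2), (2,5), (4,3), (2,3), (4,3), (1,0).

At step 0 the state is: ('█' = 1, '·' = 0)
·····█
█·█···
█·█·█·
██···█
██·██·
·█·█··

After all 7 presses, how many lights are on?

20

gen 0: ·····█
█·█···
█·█·█·
██···█
██·██·
·█·█··
gen 1: ···██·
█·█·█·
█·█·█·
██···█
██·██·
·█·█··
gen 2: ···██·
█·█·█·
█·█·█·
██···█
█████·
··█···
gen 3: ···██·
█·█·██
█·█··█
██····
█████·
··█···
gen 4: ···██·
█·█·██
█·█··█
██·█··
██····
··██··
gen 5: ···██·
█·████
█··███
██····
██····
··██··
gen 6: ···██·
█·████
█··███
██·█··
█████·
··█···
gen 7: █··██·
·█████
···███
██·█··
█████·
··█···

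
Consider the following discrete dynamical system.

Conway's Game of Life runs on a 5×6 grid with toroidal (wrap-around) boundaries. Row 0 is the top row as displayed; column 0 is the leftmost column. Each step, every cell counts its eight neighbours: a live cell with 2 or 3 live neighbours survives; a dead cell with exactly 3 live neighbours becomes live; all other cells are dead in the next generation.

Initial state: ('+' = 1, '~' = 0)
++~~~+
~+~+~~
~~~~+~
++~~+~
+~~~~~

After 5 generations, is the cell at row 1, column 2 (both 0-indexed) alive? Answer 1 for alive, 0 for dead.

1

0) ++~~~+
~+~+~~
~~~~+~
++~~+~
+~~~~~
1) ~++~~+
~++~++
++++++
++~~~~
~~~~~~
2) ~+++++
~~~~~~
~~~~~~
~~~++~
~~+~~~
3) ~++++~
~~+++~
~~~~~~
~~~+~~
~+~~~+
4) ++~~~+
~+~~+~
~~+~+~
~~~~~~
++~~~~
5) ~~+~~+
~++++~
~~~+~~
~+~~~~
~+~~~+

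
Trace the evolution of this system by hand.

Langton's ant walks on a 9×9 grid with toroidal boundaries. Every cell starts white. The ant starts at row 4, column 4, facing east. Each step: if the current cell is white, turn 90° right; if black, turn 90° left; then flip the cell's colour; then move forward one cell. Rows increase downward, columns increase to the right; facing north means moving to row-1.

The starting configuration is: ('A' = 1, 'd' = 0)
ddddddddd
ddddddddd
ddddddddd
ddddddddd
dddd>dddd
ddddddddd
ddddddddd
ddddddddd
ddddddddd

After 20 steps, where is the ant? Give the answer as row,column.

2,2

gen 0: ddddddddd
ddddddddd
ddddddddd
ddddddddd
dddd>dddd
ddddddddd
ddddddddd
ddddddddd
ddddddddd
gen 1: ddddddddd
ddddddddd
ddddddddd
ddddddddd
ddddAdddd
ddddvdddd
ddddddddd
ddddddddd
ddddddddd
gen 2: ddddddddd
ddddddddd
ddddddddd
ddddddddd
ddddAdddd
ddd<Adddd
ddddddddd
ddddddddd
ddddddddd
gen 3: ddddddddd
ddddddddd
ddddddddd
ddddddddd
ddd^Adddd
dddAAdddd
ddddddddd
ddddddddd
ddddddddd
gen 4: ddddddddd
ddddddddd
ddddddddd
ddddddddd
dddA>dddd
dddAAdddd
ddddddddd
ddddddddd
ddddddddd
gen 5: ddddddddd
ddddddddd
ddddddddd
dddd^dddd
dddAddddd
dddAAdddd
ddddddddd
ddddddddd
ddddddddd
gen 6: ddddddddd
ddddddddd
ddddddddd
ddddA>ddd
dddAddddd
dddAAdddd
ddddddddd
ddddddddd
ddddddddd
gen 7: ddddddddd
ddddddddd
ddddddddd
ddddAAddd
dddAdvddd
dddAAdddd
ddddddddd
ddddddddd
ddddddddd
gen 8: ddddddddd
ddddddddd
ddddddddd
ddddAAddd
dddA<Addd
dddAAdddd
ddddddddd
ddddddddd
ddddddddd
gen 9: ddddddddd
ddddddddd
ddddddddd
dddd^Addd
dddAAAddd
dddAAdddd
ddddddddd
ddddddddd
ddddddddd
gen 10: ddddddddd
ddddddddd
ddddddddd
ddd<dAddd
dddAAAddd
dddAAdddd
ddddddddd
ddddddddd
ddddddddd
gen 11: ddddddddd
ddddddddd
ddd^ddddd
dddAdAddd
dddAAAddd
dddAAdddd
ddddddddd
ddddddddd
ddddddddd
gen 12: ddddddddd
ddddddddd
dddA>dddd
dddAdAddd
dddAAAddd
dddAAdddd
ddddddddd
ddddddddd
ddddddddd
gen 13: ddddddddd
ddddddddd
dddAAdddd
dddAvAddd
dddAAAddd
dddAAdddd
ddddddddd
ddddddddd
ddddddddd
gen 14: ddddddddd
ddddddddd
dddAAdddd
ddd<AAddd
dddAAAddd
dddAAdddd
ddddddddd
ddddddddd
ddddddddd
gen 15: ddddddddd
ddddddddd
dddAAdddd
ddddAAddd
dddvAAddd
dddAAdddd
ddddddddd
ddddddddd
ddddddddd
gen 16: ddddddddd
ddddddddd
dddAAdddd
ddddAAddd
dddd>Addd
dddAAdddd
ddddddddd
ddddddddd
ddddddddd
gen 17: ddddddddd
ddddddddd
dddAAdddd
dddd^Addd
dddddAddd
dddAAdddd
ddddddddd
ddddddddd
ddddddddd
gen 18: ddddddddd
ddddddddd
dddAAdddd
ddd<dAddd
dddddAddd
dddAAdddd
ddddddddd
ddddddddd
ddddddddd
gen 19: ddddddddd
ddddddddd
ddd^Adddd
dddAdAddd
dddddAddd
dddAAdddd
ddddddddd
ddddddddd
ddddddddd
gen 20: ddddddddd
ddddddddd
dd<dAdddd
dddAdAddd
dddddAddd
dddAAdddd
ddddddddd
ddddddddd
ddddddddd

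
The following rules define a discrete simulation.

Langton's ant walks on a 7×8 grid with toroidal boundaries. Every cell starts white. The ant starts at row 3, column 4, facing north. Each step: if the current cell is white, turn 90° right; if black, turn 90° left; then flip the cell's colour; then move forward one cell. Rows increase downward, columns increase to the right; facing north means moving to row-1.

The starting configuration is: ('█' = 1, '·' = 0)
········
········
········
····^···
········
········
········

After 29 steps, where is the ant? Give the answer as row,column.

5,3

k=0  ········
········
········
····^···
········
········
········
k=1  ········
········
········
····█>··
········
········
········
k=2  ········
········
········
····██··
·····v··
········
········
k=3  ········
········
········
····██··
····<█··
········
········
k=4  ········
········
········
····^█··
····██··
········
········
k=5  ········
········
········
···<·█··
····██··
········
········
k=6  ········
········
···^····
···█·█··
····██··
········
········
k=7  ········
········
···█>···
···█·█··
····██··
········
········
k=8  ········
········
···██···
···█v█··
····██··
········
········
k=9  ········
········
···██···
···<██··
····██··
········
········
k=10  ········
········
···██···
····██··
···v██··
········
········
k=11  ········
········
···██···
····██··
··<███··
········
········
k=12  ········
········
···██···
··^·██··
··████··
········
········
k=13  ········
········
···██···
··█>██··
··████··
········
········
k=14  ········
········
···██···
··████··
··█v██··
········
········
k=15  ········
········
···██···
··████··
··█·>█··
········
········
k=16  ········
········
···██···
··██^█··
··█··█··
········
········
k=17  ········
········
···██···
··█<·█··
··█··█··
········
········
k=18  ········
········
···██···
··█··█··
··█v·█··
········
········
k=19  ········
········
···██···
··█··█··
··<█·█··
········
········
k=20  ········
········
···██···
··█··█··
···█·█··
··v·····
········
k=21  ········
········
···██···
··█··█··
···█·█··
·<█·····
········
k=22  ········
········
···██···
··█··█··
·^·█·█··
·██·····
········
k=23  ········
········
···██···
··█··█··
·█>█·█··
·██·····
········
k=24  ········
········
···██···
··█··█··
·███·█··
·█v·····
········
k=25  ········
········
···██···
··█··█··
·███·█··
·█·>····
········
k=26  ········
········
···██···
··█··█··
·███·█··
·█·█····
···v····
k=27  ········
········
···██···
··█··█··
·███·█··
·█·█····
··<█····
k=28  ········
········
···██···
··█··█··
·███·█··
·█^█····
··██····
k=29  ········
········
···██···
··█··█··
·███·█··
·██>····
··██····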